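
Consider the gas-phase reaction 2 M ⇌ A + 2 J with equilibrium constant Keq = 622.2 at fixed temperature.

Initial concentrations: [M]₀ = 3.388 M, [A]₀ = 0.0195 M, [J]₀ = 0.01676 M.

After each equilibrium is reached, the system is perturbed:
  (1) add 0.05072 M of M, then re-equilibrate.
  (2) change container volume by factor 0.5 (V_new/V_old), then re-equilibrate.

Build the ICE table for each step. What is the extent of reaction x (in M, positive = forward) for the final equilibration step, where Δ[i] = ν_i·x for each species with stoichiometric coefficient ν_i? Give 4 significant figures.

Q₀ = 4.7719e-07 vs Keq = 622.2 ⇒ Q<K, forward
Step 1:
                   M          A          J
  I            3.388     0.0195    0.01676
  C           -3.222      1.611      3.222
  E           0.1658      1.631      3.239
  solve Keq expr → x = 1.611; check Q = 622.2
Then add 0.05072 M of M.
Step 2:
                   M          A          J
  I           0.2165      1.631      3.239
  C          -0.0471    0.02355     0.0471
  E           0.1694      1.654      3.286
  solve Keq expr → x = 0.02355; check Q = 622.2
Then change container volume by factor 0.5 (V_new/V_old).
Step 3:
                   M          A          J
  I           0.3389      3.308      6.572
  C           0.1266   -0.06331    -0.1266
  E           0.4655      3.245      6.445
  solve Keq expr → x = -0.06331; check Q = 622.2

x = -0.06331 M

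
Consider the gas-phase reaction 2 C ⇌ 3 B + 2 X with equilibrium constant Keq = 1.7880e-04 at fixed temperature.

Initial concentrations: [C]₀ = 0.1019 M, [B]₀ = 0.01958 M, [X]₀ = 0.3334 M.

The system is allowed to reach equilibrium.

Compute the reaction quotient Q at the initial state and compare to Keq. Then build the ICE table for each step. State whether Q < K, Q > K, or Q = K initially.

Q₀ = 8.0356e-05; Q < K (proceeds forward)

Q₀ = 8.0356e-05 vs Keq = 1.7880e-04 ⇒ Q<K, forward
Step 1:
                    C           B           X
  I            0.1019     0.01958      0.3334
  C         -0.003483    0.005224    0.003483
  E           0.09842      0.0248      0.3369
  solve Keq expr → x = 0.001741; check Q = 1.7880e-04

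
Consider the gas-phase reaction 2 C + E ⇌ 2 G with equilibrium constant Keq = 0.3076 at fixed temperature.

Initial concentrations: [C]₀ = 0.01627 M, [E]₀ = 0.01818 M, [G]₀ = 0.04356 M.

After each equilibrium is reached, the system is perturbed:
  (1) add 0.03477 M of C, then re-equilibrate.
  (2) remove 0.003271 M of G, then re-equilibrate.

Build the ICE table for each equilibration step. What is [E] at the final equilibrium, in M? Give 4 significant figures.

Q₀ = 394.3 vs Keq = 0.3076 ⇒ Q>K, reverse
Step 1:
                   C          E          G
  Initial    0.01627    0.01818    0.04356
  Change     0.03779    0.01889   -0.03779
  Equil      0.05406    0.03707   0.005773
  solve Keq expr → x = -0.01889; check Q = 0.3076
Then add 0.03477 M of C.
Step 2:
                   C          E          G
  Initial    0.08883    0.03707   0.005773
  Change   -0.003176  -0.001588   0.003176
  Equil      0.08565    0.03549   0.008949
  solve Keq expr → x = 0.001588; check Q = 0.3076
Then remove 0.003271 M of G.
Step 3:
                   C          E          G
  Initial    0.08565    0.03549   0.005678
  Change   -0.002805  -0.001403   0.002805
  Equil      0.08285    0.03408   0.008483
  solve Keq expr → x = 0.001403; check Q = 0.3076

[E]_eq = 0.03408 M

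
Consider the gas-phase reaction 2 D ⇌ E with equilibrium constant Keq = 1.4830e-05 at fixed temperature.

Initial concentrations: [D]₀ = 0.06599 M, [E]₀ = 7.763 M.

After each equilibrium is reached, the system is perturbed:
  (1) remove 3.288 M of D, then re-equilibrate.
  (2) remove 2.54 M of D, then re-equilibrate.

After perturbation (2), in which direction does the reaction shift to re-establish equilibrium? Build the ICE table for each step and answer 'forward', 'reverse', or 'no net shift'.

Q₀ = 1783 vs Keq = 1.4830e-05 ⇒ Q>K, reverse
Step 1:
                    D           E
  init        0.06599       7.763
  Δ             15.52      -7.759
  eq            15.58    0.003602
  solve Keq expr → x = -7.759; check Q = 1.4830e-05
Then remove 3.288 M of D.
Step 2:
                    D           E
  init           12.3    0.003602
  Δ          0.002717   -0.001359
  eq             12.3    0.002243
  solve Keq expr → x = -0.001359; check Q = 1.4830e-05
Then remove 2.54 M of D.
Step 3:
                    D           E
  init           9.76    0.002243
  Δ          0.001661 -8.3044e-04
  eq            9.761    0.001413
  solve Keq expr → x = -8.3044e-04; check Q = 1.4830e-05

Direction: reverse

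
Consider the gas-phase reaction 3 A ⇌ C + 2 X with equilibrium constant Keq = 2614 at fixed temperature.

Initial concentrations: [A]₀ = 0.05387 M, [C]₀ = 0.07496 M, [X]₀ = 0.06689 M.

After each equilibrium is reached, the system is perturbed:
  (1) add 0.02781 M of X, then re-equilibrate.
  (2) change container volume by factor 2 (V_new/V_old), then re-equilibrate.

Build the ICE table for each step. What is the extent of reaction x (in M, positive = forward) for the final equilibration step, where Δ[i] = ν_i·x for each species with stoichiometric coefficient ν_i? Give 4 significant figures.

Q₀ = 2.145 vs Keq = 2614 ⇒ Q<K, forward
Step 1:
                   A          C          X
  I          0.05387    0.07496    0.06689
  C         -0.04693    0.01564    0.03129
  E         0.006939     0.0906    0.09818
  solve Keq expr → x = 0.01564; check Q = 2614
Then add 0.02781 M of X.
Step 2:
                   A          C          X
  I         0.006939     0.0906      0.126
  C         0.001208 -4.0271e-04 -8.0541e-04
  E         0.008147     0.0902     0.1252
  solve Keq expr → x = -4.0271e-04; check Q = 2614
Then change container volume by factor 2 (V_new/V_old).
Step 3:
                   A          C          X
  I         0.004073     0.0451    0.06259
  C                0          0          0
  E         0.004073     0.0451    0.06259
  solve Keq expr → x = 0; check Q = 2614

x = 0 M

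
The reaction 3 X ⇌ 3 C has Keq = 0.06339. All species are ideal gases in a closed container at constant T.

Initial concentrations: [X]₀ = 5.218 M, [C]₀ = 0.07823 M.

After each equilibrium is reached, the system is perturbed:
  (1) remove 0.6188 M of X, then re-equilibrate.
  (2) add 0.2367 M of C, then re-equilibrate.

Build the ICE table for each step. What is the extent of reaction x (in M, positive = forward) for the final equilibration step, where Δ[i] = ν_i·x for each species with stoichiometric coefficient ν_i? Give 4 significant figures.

Q₀ = 3.3698e-06 vs Keq = 0.06339 ⇒ Q<K, forward
Step 1:
                  X         C
  init        5.218   0.07823
  Δ          -1.432     1.432
  eq          3.786      1.51
  solve Keq expr → x = 0.4772; check Q = 0.06339
Then remove 0.6188 M of X.
Step 2:
                  X         C
  init        3.168      1.51
  Δ          0.1764   -0.1764
  eq          3.344     1.333
  solve Keq expr → x = -0.0588; check Q = 0.06339
Then add 0.2367 M of C.
Step 3:
                  X         C
  init        3.344      1.57
  Δ          0.1692   -0.1692
  eq          3.513     1.401
  solve Keq expr → x = -0.05641; check Q = 0.06339

x = -0.05641 M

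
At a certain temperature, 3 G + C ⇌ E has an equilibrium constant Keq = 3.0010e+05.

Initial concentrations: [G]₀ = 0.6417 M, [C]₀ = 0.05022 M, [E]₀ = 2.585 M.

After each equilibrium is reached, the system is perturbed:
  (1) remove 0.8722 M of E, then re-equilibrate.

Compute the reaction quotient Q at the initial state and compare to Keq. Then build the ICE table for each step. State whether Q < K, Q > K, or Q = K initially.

Q₀ = 194.8; Q < K (proceeds forward)

Q₀ = 194.8 vs Keq = 3.0010e+05 ⇒ Q<K, forward
Step 1:
                  G         C         E
  I          0.6417   0.05022     2.585
  C         -0.1504  -0.05015   0.05015
  E          0.4913 7.4063e-05     2.635
  solve Keq expr → x = 0.05015; check Q = 3.0010e+05
Then remove 0.8722 M of E.
Step 2:
                  G         C         E
  I          0.4913 7.4063e-05     1.763
  C       -7.3473e-05 -2.4491e-05 2.4491e-05
  E          0.4912 4.9572e-05     1.763
  solve Keq expr → x = 2.4491e-05; check Q = 3.0010e+05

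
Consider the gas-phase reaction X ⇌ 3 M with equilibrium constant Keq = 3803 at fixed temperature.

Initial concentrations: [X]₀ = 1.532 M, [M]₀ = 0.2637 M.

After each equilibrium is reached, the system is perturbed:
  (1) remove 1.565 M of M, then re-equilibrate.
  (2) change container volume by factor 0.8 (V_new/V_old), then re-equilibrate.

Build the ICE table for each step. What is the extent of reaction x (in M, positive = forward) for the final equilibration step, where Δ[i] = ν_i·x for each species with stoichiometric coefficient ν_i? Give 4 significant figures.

x = -0.006204 M

Q₀ = 0.01197 vs Keq = 3803 ⇒ Q<K, forward
Step 1:
                  X         M
  I           1.532    0.2637
  C          -1.503      4.51
  E         0.02861     4.774
  solve Keq expr → x = 1.503; check Q = 3803
Then remove 1.565 M of M.
Step 2:
                  X         M
  I         0.02861     3.209
  C        -0.01944   0.05831
  E        0.009171     3.267
  solve Keq expr → x = 0.01944; check Q = 3803
Then change container volume by factor 0.8 (V_new/V_old).
Step 3:
                  X         M
  I         0.01146     4.084
  C        0.006204  -0.01861
  E         0.01767     4.065
  solve Keq expr → x = -0.006204; check Q = 3803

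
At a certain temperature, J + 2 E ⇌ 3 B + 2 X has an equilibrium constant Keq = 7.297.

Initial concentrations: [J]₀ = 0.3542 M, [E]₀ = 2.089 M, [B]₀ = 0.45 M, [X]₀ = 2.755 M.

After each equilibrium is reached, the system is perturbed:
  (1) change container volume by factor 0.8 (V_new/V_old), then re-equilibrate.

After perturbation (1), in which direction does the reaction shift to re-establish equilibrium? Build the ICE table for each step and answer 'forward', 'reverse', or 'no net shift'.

Direction: reverse

Q₀ = 0.4475 vs Keq = 7.297 ⇒ Q<K, forward
Step 1:
                    J           E           B           X
  Initial      0.3542       2.089        0.45       2.755
  Change      -0.1308     -0.2617      0.3925      0.2617
  Equil        0.2234       1.827      0.8425       3.017
  solve Keq expr → x = 0.1308; check Q = 7.297
Then change container volume by factor 0.8 (V_new/V_old).
Step 2:
                    J           E           B           X
  Initial      0.2792       2.284       1.053       3.771
  Change       0.0295       0.059    -0.08849      -0.059
  Equil        0.3087       2.343      0.9646       3.712
  solve Keq expr → x = -0.0295; check Q = 7.297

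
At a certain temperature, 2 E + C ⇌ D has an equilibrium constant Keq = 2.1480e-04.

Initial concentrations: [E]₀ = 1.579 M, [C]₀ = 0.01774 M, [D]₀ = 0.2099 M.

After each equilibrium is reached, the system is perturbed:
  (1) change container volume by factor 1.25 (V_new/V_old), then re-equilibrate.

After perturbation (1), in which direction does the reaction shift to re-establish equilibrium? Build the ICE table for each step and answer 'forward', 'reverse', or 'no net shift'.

Direction: reverse

Q₀ = 4.746 vs Keq = 2.1480e-04 ⇒ Q>K, reverse
Step 1:
                  E         C         D
  I           1.579   0.01774    0.2099
  C          0.4194    0.2097   -0.2097
  E           1.998    0.2274 1.9511e-04
  solve Keq expr → x = -0.2097; check Q = 2.1480e-04
Then change container volume by factor 1.25 (V_new/V_old).
Step 2:
                  E         C         D
  I           1.599     0.182 1.5609e-04
  C       1.1229e-04 5.6147e-05 -5.6147e-05
  E           1.599     0.182 9.9941e-05
  solve Keq expr → x = -5.6147e-05; check Q = 2.1480e-04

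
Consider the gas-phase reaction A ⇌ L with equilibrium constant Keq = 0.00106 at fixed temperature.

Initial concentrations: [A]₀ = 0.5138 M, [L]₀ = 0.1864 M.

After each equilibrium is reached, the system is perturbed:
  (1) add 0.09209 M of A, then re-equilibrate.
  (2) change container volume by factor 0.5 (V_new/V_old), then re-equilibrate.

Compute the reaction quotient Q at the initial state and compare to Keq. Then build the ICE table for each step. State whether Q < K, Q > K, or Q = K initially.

Q₀ = 0.3628 vs Keq = 0.00106 ⇒ Q>K, reverse
Step 1:
                   A          L
  init        0.5138     0.1864
  Δ           0.1857    -0.1857
  eq          0.6995 7.4143e-04
  solve Keq expr → x = -0.1857; check Q = 0.00106
Then add 0.09209 M of A.
Step 2:
                   A          L
  init        0.7915 7.4143e-04
  Δ       -9.7512e-05 9.7512e-05
  eq          0.7915 8.3894e-04
  solve Keq expr → x = 9.7512e-05; check Q = 0.00106
Then change container volume by factor 0.5 (V_new/V_old).
Step 3:
                   A          L
  init         1.583   0.001678
  Δ                0          0
  eq           1.583   0.001678
  solve Keq expr → x = 0; check Q = 0.00106

Q₀ = 0.3628; Q > K (proceeds reverse)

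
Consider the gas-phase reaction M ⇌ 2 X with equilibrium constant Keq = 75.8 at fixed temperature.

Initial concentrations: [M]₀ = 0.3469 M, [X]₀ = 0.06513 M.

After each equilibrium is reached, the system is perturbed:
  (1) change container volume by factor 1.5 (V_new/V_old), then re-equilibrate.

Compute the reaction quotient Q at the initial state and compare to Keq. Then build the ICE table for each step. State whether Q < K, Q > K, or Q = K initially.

Q₀ = 0.01223; Q < K (proceeds forward)

Q₀ = 0.01223 vs Keq = 75.8 ⇒ Q<K, forward
Step 1:
                   M          X
  I           0.3469    0.06513
  C          -0.3396     0.6792
  E         0.007309     0.7443
  solve Keq expr → x = 0.3396; check Q = 75.8
Then change container volume by factor 1.5 (V_new/V_old).
Step 2:
                   M          X
  I         0.004872     0.4962
  C        -0.001583   0.003165
  E          0.00329     0.4994
  solve Keq expr → x = 0.001583; check Q = 75.8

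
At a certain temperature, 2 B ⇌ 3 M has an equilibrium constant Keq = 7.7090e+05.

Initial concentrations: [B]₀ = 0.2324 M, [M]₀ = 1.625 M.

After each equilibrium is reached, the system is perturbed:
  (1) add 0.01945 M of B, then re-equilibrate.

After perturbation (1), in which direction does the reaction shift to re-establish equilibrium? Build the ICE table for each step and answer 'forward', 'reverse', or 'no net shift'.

Direction: forward

Q₀ = 79.45 vs Keq = 7.7090e+05 ⇒ Q<K, forward
Step 1:
                    B           M
  I            0.2324       1.625
  C           -0.2293      0.3439
  E          0.003147       1.969
  solve Keq expr → x = 0.1146; check Q = 7.7090e+05
Then add 0.01945 M of B.
Step 2:
                    B           M
  I            0.0226       1.969
  C          -0.01938     0.02907
  E          0.003216       1.998
  solve Keq expr → x = 0.00969; check Q = 7.7090e+05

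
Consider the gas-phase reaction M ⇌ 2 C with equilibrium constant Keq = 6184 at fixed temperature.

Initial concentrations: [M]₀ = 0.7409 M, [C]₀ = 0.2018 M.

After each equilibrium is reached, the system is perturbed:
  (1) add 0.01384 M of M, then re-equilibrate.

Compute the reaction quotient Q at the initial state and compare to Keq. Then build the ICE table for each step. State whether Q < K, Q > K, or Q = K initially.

Q₀ = 0.05496 vs Keq = 6184 ⇒ Q<K, forward
Step 1:
                  M         C
  Initial    0.7409    0.2018
  Change    -0.7404     1.481
  Equil   4.5786e-04     1.683
  solve Keq expr → x = 0.7404; check Q = 6184
Then add 0.01384 M of M.
Step 2:
                  M         C
  Initial    0.0143     1.683
  Change   -0.01382   0.02765
  Equil   4.7303e-04      1.71
  solve Keq expr → x = 0.01382; check Q = 6184

Q₀ = 0.05496; Q < K (proceeds forward)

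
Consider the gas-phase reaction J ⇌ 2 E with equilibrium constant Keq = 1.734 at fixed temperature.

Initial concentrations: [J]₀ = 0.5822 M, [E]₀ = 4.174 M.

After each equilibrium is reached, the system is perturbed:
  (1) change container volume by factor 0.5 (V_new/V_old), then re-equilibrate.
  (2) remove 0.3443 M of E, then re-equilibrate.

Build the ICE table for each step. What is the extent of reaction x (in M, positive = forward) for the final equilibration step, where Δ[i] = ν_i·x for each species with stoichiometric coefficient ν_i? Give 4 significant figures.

Q₀ = 29.92 vs Keq = 1.734 ⇒ Q>K, reverse
Step 1:
                  J         E
  init       0.5822     4.174
  Δ           1.206    -2.413
  eq          1.789     1.761
  solve Keq expr → x = -1.206; check Q = 1.734
Then change container volume by factor 0.5 (V_new/V_old).
Step 2:
                  J         E
  init        3.577     3.522
  Δ          0.4412   -0.8825
  eq          4.019      2.64
  solve Keq expr → x = -0.4412; check Q = 1.734
Then remove 0.3443 M of E.
Step 3:
                  J         E
  init        4.019     2.295
  Δ         -0.1477    0.2953
  eq          3.871     2.591
  solve Keq expr → x = 0.1477; check Q = 1.734

x = 0.1477 M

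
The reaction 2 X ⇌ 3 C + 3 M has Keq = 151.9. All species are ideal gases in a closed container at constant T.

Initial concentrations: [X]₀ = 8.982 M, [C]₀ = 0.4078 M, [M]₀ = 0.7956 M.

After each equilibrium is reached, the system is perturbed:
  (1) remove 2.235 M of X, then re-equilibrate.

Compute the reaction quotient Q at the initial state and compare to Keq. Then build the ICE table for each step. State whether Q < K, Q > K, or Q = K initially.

Q₀ = 4.2333e-04 vs Keq = 151.9 ⇒ Q<K, forward
Step 1:
                    X           C           M
  init          8.982      0.4078      0.7956
  Δ            -2.476       3.715       3.715
  eq            6.506       4.123        4.51
  solve Keq expr → x = 1.238; check Q = 151.9
Then remove 2.235 M of X.
Step 2:
                    X           C           M
  init          4.271       4.123        4.51
  Δ            0.3158     -0.4737     -0.4737
  eq            4.586       3.649       4.037
  solve Keq expr → x = -0.1579; check Q = 151.9

Q₀ = 4.2333e-04; Q < K (proceeds forward)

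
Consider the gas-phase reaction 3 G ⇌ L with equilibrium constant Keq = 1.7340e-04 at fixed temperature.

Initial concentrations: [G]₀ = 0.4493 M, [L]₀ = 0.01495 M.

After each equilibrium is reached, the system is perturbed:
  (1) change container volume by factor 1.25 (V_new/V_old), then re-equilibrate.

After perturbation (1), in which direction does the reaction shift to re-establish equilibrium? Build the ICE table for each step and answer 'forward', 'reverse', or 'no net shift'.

Direction: reverse

Q₀ = 0.1648 vs Keq = 1.7340e-04 ⇒ Q>K, reverse
Step 1:
                    G           L
  init         0.4493     0.01495
  Δ           0.04479    -0.01493
  eq           0.4941  2.0915e-05
  solve Keq expr → x = -0.01493; check Q = 1.7340e-04
Then change container volume by factor 1.25 (V_new/V_old).
Step 2:
                    G           L
  init         0.3953  1.6732e-05
  Δ        1.8066e-05 -6.0221e-06
  eq           0.3953  1.0710e-05
  solve Keq expr → x = -6.0221e-06; check Q = 1.7340e-04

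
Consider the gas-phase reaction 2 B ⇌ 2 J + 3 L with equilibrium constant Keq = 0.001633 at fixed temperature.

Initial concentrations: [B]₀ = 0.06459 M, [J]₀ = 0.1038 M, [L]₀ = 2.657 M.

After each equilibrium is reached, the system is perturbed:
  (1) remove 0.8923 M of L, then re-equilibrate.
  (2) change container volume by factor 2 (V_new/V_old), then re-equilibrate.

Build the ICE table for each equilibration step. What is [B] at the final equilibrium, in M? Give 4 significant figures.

Q₀ = 48.44 vs Keq = 0.001633 ⇒ Q>K, reverse
Step 1:
                  B         J         L
  init      0.06459    0.1038     2.657
  Δ          0.1021   -0.1021   -0.1531
  eq         0.1667    0.0017     2.504
  solve Keq expr → x = -0.05105; check Q = 0.001633
Then remove 0.8923 M of L.
Step 2:
                  B         J         L
  init       0.1667    0.0017     1.612
  Δ       -0.001555  0.001555  0.002332
  eq         0.1651  0.003255     1.614
  solve Keq expr → x = 7.7732e-04; check Q = 0.001633
Then change container volume by factor 2 (V_new/V_old).
Step 3:
                  B         J         L
  init      0.08257  0.001627    0.8069
  Δ       -0.002786  0.002786  0.004179
  eq        0.07978  0.004413    0.8111
  solve Keq expr → x = 0.001393; check Q = 0.001633

[B]_eq = 0.07978 M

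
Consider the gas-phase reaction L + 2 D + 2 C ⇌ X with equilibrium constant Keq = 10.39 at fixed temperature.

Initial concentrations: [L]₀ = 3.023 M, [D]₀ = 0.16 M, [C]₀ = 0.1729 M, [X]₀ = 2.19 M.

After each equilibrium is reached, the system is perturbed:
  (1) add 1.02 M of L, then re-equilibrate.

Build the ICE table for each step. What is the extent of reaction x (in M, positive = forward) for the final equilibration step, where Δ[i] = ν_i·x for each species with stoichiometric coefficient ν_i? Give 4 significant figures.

Q₀ = 946.6 vs Keq = 10.39 ⇒ Q>K, reverse
Step 1:
                   L          D          C          X
  I            3.023       0.16     0.1729       2.19
  C           0.1654     0.3308     0.3308    -0.1654
  E            3.188     0.4908     0.5037      2.025
  solve Keq expr → x = -0.1654; check Q = 10.39
Then add 1.02 M of L.
Step 2:
                   L          D          C          X
  I            4.208     0.4908     0.5037      2.025
  C         -0.01599   -0.03197   -0.03197    0.01599
  E            4.192     0.4588     0.4717      2.041
  solve Keq expr → x = 0.01599; check Q = 10.39

x = 0.01599 M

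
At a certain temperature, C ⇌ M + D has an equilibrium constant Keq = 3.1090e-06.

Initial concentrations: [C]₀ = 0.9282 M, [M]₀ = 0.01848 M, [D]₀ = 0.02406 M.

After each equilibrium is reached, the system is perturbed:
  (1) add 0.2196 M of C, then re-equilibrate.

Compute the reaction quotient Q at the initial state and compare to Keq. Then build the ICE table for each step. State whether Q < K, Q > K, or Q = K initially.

Q₀ = 4.7902e-04 vs Keq = 3.1090e-06 ⇒ Q>K, reverse
Step 1:
                    C           M           D
  init         0.9282     0.01848     0.02406
  Δ           0.01799    -0.01799    -0.01799
  eq           0.9462  4.8503e-04    0.006065
  solve Keq expr → x = -0.01799; check Q = 3.1090e-06
Then add 0.2196 M of C.
Step 2:
                    C           M           D
  init          1.166  4.8503e-04    0.006065
  Δ       -1.0258e-04  1.0258e-04  1.0258e-04
  eq            1.166  5.8761e-04    0.006168
  solve Keq expr → x = 1.0258e-04; check Q = 3.1090e-06

Q₀ = 4.7902e-04; Q > K (proceeds reverse)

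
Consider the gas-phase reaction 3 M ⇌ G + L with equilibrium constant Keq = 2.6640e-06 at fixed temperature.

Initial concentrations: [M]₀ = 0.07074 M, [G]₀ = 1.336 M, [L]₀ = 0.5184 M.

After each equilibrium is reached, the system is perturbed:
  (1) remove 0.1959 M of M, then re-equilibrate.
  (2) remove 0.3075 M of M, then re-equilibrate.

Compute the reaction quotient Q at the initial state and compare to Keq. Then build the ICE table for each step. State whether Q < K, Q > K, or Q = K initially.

Q₀ = 1956; Q > K (proceeds reverse)

Q₀ = 1956 vs Keq = 2.6640e-06 ⇒ Q>K, reverse
Step 1:
                  M         G         L
  init      0.07074     1.336    0.5184
  Δ           1.555   -0.5184   -0.5184
  eq          1.626    0.8176 1.4004e-05
  solve Keq expr → x = -0.5184; check Q = 2.6640e-06
Then remove 0.1959 M of M.
Step 2:
                  M         G         L
  init         1.43    0.8176 1.4004e-05
  Δ       1.3429e-05 -4.4763e-06 -4.4763e-06
  eq           1.43    0.8176 9.5281e-06
  solve Keq expr → x = -4.4763e-06; check Q = 2.6640e-06
Then remove 0.3075 M of M.
Step 3:
                  M         G         L
  init        1.123    0.8176 9.5281e-06
  Δ       1.4758e-05 -4.9194e-06 -4.9194e-06
  eq          1.123    0.8176 4.6087e-06
  solve Keq expr → x = -4.9194e-06; check Q = 2.6640e-06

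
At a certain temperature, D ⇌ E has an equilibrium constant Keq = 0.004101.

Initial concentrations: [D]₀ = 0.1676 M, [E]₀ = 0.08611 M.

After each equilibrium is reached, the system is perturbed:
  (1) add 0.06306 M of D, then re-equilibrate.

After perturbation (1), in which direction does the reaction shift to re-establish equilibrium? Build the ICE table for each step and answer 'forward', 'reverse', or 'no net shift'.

Q₀ = 0.5138 vs Keq = 0.004101 ⇒ Q>K, reverse
Step 1:
                    D           E
  I            0.1676     0.08611
  C           0.08507    -0.08507
  E            0.2527    0.001036
  solve Keq expr → x = -0.08507; check Q = 0.004101
Then add 0.06306 M of D.
Step 2:
                    D           E
  I            0.3157    0.001036
  C       -2.5755e-04  2.5755e-04
  E            0.3155    0.001294
  solve Keq expr → x = 2.5755e-04; check Q = 0.004101

Direction: forward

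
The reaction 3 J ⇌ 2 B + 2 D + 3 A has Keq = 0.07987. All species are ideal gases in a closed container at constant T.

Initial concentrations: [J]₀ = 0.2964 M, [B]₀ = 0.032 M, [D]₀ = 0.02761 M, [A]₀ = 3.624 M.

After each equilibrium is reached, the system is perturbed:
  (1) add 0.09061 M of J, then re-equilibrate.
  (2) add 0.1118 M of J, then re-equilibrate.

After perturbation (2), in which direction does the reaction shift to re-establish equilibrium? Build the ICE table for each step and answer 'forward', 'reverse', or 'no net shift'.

Direction: forward

Q₀ = 0.001427 vs Keq = 0.07987 ⇒ Q<K, forward
Step 1:
                    J           B           D           A
  Initial      0.2964       0.032     0.02761       3.624
  Change     -0.05778     0.03852     0.03852     0.05778
  Equil        0.2386     0.07052     0.06613       3.682
  solve Keq expr → x = 0.01926; check Q = 0.07987
Then add 0.09061 M of J.
Step 2:
                    J           B           D           A
  Initial      0.3292     0.07052     0.06613       3.682
  Change     -0.02111     0.01407     0.01407     0.02111
  Equil        0.3081     0.08459      0.0802       3.703
  solve Keq expr → x = 0.007036; check Q = 0.07987
Then add 0.1118 M of J.
Step 3:
                    J           B           D           A
  Initial      0.4199     0.08459      0.0802       3.703
  Change     -0.02463     0.01642     0.01642     0.02463
  Equil        0.3953       0.101     0.09662       3.728
  solve Keq expr → x = 0.008211; check Q = 0.07987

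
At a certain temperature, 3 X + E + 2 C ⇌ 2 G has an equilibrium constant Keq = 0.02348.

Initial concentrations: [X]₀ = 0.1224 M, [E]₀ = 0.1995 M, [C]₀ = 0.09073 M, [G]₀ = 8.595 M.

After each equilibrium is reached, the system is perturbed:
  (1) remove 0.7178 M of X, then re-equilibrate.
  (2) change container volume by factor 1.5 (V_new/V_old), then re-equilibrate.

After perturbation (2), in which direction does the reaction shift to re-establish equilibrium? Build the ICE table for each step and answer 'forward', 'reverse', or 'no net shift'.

Q₀ = 2.4530e+07 vs Keq = 0.02348 ⇒ Q>K, reverse
Step 1:
                    X           E           C           G
  init         0.1224      0.1995     0.09073       8.595
  Δ             4.379        1.46        2.92       -2.92
  eq            4.502       1.659        3.01       5.675
  solve Keq expr → x = -1.46; check Q = 0.02348
Then remove 0.7178 M of X.
Step 2:
                    X           E           C           G
  init          3.784       1.659        3.01       5.675
  Δ            0.3211       0.107       0.214      -0.214
  eq            4.105       1.766       3.224       5.461
  solve Keq expr → x = -0.107; check Q = 0.02348
Then change container volume by factor 1.5 (V_new/V_old).
Step 3:
                    X           E           C           G
  init          2.737       1.178        2.15       3.641
  Δ            0.7446      0.2482      0.4964     -0.4964
  eq            3.481       1.426       2.646       3.145
  solve Keq expr → x = -0.2482; check Q = 0.02348

Direction: reverse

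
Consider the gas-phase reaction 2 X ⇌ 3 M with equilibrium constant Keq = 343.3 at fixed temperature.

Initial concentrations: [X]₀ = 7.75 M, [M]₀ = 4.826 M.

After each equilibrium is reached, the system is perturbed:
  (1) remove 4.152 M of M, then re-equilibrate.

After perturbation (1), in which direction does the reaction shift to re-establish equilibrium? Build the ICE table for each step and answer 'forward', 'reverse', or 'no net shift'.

Q₀ = 1.871 vs Keq = 343.3 ⇒ Q<K, forward
Step 1:
                  X         M
  init         7.75     4.826
  Δ           -5.29     7.935
  eq           2.46     12.76
  solve Keq expr → x = 2.645; check Q = 343.3
Then remove 4.152 M of M.
Step 2:
                  X         M
  init         2.46     8.609
  Δ         -0.8016     1.202
  eq          1.659     9.811
  solve Keq expr → x = 0.4008; check Q = 343.3

Direction: forward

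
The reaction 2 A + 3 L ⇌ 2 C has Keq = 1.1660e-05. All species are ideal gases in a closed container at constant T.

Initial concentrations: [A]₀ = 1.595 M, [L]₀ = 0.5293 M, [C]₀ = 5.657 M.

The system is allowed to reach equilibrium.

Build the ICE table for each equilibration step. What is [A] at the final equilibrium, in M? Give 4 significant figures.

[A]_eq = 6.713 M

Q₀ = 84.83 vs Keq = 1.1660e-05 ⇒ Q>K, reverse
Step 1:
                  A         L         C
  I           1.595    0.5293     5.657
  C           5.118     7.677    -5.118
  E           6.713     8.206    0.5389
  solve Keq expr → x = -2.559; check Q = 1.1660e-05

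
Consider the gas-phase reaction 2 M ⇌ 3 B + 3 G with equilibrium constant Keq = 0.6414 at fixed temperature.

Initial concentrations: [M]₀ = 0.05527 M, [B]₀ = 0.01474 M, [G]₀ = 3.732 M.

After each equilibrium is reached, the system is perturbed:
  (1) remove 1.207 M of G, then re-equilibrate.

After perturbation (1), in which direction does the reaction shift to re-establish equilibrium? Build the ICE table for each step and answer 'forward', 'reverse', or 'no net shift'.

Direction: forward

Q₀ = 0.05449 vs Keq = 0.6414 ⇒ Q<K, forward
Step 1:
                   M          B          G
  I          0.05527    0.01474      3.732
  C         -0.00974    0.01461    0.01461
  E          0.04553    0.02935      3.747
  solve Keq expr → x = 0.00487; check Q = 0.6414
Then remove 1.207 M of G.
Step 2:
                   M          B          G
  I          0.04553    0.02935       2.54
  C        -0.006419   0.009629   0.009629
  E          0.03911    0.03898      2.549
  solve Keq expr → x = 0.00321; check Q = 0.6414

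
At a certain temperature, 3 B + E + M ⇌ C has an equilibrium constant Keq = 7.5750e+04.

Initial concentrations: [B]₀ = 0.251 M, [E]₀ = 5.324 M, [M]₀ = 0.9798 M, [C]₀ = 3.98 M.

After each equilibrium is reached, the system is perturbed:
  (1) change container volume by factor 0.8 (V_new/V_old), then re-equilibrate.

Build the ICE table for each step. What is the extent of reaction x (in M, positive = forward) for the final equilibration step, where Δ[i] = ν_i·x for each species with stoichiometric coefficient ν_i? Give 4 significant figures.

Q₀ = 48.25 vs Keq = 7.5750e+04 ⇒ Q<K, forward
Step 1:
                    B           E           M           C
  Initial       0.251       5.324      0.9798        3.98
  Change      -0.2286    -0.07619    -0.07619     0.07619
  Equil       0.02243       5.248      0.9036       4.056
  solve Keq expr → x = 0.07619; check Q = 7.5750e+04
Then change container volume by factor 0.8 (V_new/V_old).
Step 2:
                    B           E           M           C
  Initial     0.02804        6.56        1.13        5.07
  Change    -0.007196   -0.002399   -0.002399    0.002399
  Equil       0.02085       6.557       1.127       5.073
  solve Keq expr → x = 0.002399; check Q = 7.5750e+04

x = 0.002399 M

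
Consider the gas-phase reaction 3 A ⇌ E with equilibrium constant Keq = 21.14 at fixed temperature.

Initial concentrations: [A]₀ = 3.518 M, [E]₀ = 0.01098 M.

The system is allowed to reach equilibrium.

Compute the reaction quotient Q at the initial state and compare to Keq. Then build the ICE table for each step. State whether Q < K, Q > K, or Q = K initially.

Q₀ = 2.5218e-04; Q < K (proceeds forward)

Q₀ = 2.5218e-04 vs Keq = 21.14 ⇒ Q<K, forward
Step 1:
                  A         E
  Initial     3.518   0.01098
  Change     -3.149      1.05
  Equil      0.3688     1.061
  solve Keq expr → x = 1.05; check Q = 21.14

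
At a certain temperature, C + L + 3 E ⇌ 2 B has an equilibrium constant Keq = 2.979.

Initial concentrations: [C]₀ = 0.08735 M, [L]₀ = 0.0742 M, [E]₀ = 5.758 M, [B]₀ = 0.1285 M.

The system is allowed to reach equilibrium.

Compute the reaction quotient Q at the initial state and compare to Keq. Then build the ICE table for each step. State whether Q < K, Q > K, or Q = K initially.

Q₀ = 0.01335; Q < K (proceeds forward)

Q₀ = 0.01335 vs Keq = 2.979 ⇒ Q<K, forward
Step 1:
                    C           L           E           B
  Initial     0.08735      0.0742       5.758      0.1285
  Change      -0.0674     -0.0674     -0.2022      0.1348
  Equil       0.01995    0.006802       5.556      0.2633
  solve Keq expr → x = 0.0674; check Q = 2.979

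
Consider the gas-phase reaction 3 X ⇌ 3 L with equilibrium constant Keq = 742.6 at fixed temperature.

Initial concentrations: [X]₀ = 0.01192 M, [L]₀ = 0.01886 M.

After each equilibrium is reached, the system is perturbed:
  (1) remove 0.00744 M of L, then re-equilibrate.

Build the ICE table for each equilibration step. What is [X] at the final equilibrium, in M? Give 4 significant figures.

[X]_eq = 0.002321 M

Q₀ = 3.961 vs Keq = 742.6 ⇒ Q<K, forward
Step 1:
                   X          L
  init       0.01192    0.01886
  Δ        -0.008859   0.008859
  eq        0.003061    0.02772
  solve Keq expr → x = 0.002953; check Q = 742.6
Then remove 0.00744 M of L.
Step 2:
                   X          L
  init      0.003061    0.02028
  Δ       -7.3988e-04 7.3988e-04
  eq        0.002321    0.02102
  solve Keq expr → x = 2.4663e-04; check Q = 742.6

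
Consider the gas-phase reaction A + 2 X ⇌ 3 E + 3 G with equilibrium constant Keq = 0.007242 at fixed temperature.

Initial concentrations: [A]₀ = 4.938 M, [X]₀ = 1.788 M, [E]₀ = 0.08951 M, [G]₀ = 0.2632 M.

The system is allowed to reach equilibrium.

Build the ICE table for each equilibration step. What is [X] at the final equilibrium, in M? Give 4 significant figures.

Q₀ = 8.2830e-07 vs Keq = 0.007242 ⇒ Q<K, forward
Step 1:
                    A           X           E           G
  I             4.938       1.788     0.08951      0.2632
  C           -0.1595     -0.3189      0.4784      0.4784
  E             4.779       1.469      0.5679      0.7416
  solve Keq expr → x = 0.1595; check Q = 0.007242

[X]_eq = 1.469 M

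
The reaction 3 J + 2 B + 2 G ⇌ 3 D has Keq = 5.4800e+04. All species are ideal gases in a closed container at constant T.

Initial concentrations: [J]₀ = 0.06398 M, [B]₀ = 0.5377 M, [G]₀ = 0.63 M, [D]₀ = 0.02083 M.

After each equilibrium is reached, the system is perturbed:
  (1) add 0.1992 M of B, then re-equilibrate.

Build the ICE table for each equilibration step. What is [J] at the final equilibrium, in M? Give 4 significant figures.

Q₀ = 0.3007 vs Keq = 5.4800e+04 ⇒ Q<K, forward
Step 1:
                   J          B          G          D
  init       0.06398     0.5377       0.63    0.02083
  Δ         -0.05922   -0.03948   -0.03948    0.05922
  eq        0.004764     0.4982     0.5905    0.08005
  solve Keq expr → x = 0.01974; check Q = 5.4800e+04
Then add 0.1992 M of B.
Step 2:
                   J          B          G          D
  init      0.004764     0.6974     0.5905    0.08005
  Δ       -9.0884e-04 -6.0590e-04 -6.0590e-04 9.0884e-04
  eq        0.003855     0.6968     0.5899    0.08095
  solve Keq expr → x = 3.0295e-04; check Q = 5.4800e+04

[J]_eq = 0.003855 M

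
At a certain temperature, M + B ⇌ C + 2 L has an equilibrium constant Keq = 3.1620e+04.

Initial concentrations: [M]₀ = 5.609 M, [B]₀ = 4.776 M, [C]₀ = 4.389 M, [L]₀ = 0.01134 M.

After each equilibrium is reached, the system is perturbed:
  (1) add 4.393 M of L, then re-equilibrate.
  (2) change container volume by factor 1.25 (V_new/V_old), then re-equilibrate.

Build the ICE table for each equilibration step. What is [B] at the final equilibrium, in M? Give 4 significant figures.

[B]_eq = 0.04011 M

Q₀ = 2.1069e-05 vs Keq = 3.1620e+04 ⇒ Q<K, forward
Step 1:
                    M           B           C           L
  I             5.609       4.776       4.389     0.01134
  C            -4.746      -4.746       4.746       9.492
  E            0.8632     0.03022       9.135       9.503
  solve Keq expr → x = 4.746; check Q = 3.1620e+04
Then add 4.393 M of L.
Step 2:
                    M           B           C           L
  I            0.8632     0.03022       9.135        13.9
  C           0.03136     0.03136    -0.03136    -0.06272
  E            0.8946     0.06158       9.103       13.83
  solve Keq expr → x = -0.03136; check Q = 3.1620e+04
Then change container volume by factor 1.25 (V_new/V_old).
Step 3:
                    M           B           C           L
  I            0.7157     0.04927       7.283       11.07
  C          -0.00916    -0.00916     0.00916     0.01832
  E            0.7065     0.04011       7.292       11.08
  solve Keq expr → x = 0.00916; check Q = 3.1620e+04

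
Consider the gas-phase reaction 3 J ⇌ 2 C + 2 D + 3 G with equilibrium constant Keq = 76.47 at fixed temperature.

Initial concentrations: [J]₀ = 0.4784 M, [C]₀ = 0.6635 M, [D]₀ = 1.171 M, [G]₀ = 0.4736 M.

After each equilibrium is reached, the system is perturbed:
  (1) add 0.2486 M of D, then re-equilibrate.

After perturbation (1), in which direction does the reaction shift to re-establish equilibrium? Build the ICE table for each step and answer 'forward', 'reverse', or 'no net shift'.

Direction: reverse

Q₀ = 0.5857 vs Keq = 76.47 ⇒ Q<K, forward
Step 1:
                  J         C         D         G
  Initial    0.4784    0.6635     1.171    0.4736
  Change    -0.2821    0.1881    0.1881    0.2821
  Equil      0.1963    0.8516     1.359    0.7557
  solve Keq expr → x = 0.09404; check Q = 76.47
Then add 0.2486 M of D.
Step 2:
                  J         C         D         G
  Initial    0.1963    0.8516     1.608    0.7557
  Change    0.01591  -0.01061  -0.01061  -0.01591
  Equil      0.2122     0.841     1.597    0.7398
  solve Keq expr → x = -0.005303; check Q = 76.47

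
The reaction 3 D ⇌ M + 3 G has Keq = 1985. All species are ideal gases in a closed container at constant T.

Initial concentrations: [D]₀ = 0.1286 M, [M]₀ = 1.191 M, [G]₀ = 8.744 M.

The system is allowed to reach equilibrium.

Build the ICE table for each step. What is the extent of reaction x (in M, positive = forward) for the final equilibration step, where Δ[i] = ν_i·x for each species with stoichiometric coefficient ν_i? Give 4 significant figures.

x = -0.1761 M

Q₀ = 3.7439e+05 vs Keq = 1985 ⇒ Q>K, reverse
Step 1:
                   D          M          G
  Initial     0.1286      1.191      8.744
  Change      0.5283    -0.1761    -0.5283
  Equil       0.6569      1.015      8.216
  solve Keq expr → x = -0.1761; check Q = 1985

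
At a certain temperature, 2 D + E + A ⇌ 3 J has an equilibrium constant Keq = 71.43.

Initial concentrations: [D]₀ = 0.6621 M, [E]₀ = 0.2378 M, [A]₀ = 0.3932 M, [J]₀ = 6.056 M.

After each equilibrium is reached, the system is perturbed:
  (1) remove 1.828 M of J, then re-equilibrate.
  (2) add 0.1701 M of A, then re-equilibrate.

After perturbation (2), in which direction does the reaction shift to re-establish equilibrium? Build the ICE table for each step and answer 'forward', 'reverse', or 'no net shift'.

Q₀ = 5419 vs Keq = 71.43 ⇒ Q>K, reverse
Step 1:
                    D           E           A           J
  I            0.6621      0.2378      0.3932       6.056
  C            0.9086      0.4543      0.4543      -1.363
  E             1.571      0.6921      0.8475       4.693
  solve Keq expr → x = -0.4543; check Q = 71.43
Then remove 1.828 M of J.
Step 2:
                    D           E           A           J
  I             1.571      0.6921      0.8475       2.865
  C            -0.339     -0.1695     -0.1695      0.5085
  E             1.232      0.5226       0.678       3.374
  solve Keq expr → x = 0.1695; check Q = 71.43
Then add 0.1701 M of A.
Step 3:
                    D           E           A           J
  I             1.232      0.5226      0.8481       3.374
  C          -0.04915    -0.02457    -0.02457     0.07372
  E             1.183       0.498      0.8235       3.447
  solve Keq expr → x = 0.02457; check Q = 71.43

Direction: forward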